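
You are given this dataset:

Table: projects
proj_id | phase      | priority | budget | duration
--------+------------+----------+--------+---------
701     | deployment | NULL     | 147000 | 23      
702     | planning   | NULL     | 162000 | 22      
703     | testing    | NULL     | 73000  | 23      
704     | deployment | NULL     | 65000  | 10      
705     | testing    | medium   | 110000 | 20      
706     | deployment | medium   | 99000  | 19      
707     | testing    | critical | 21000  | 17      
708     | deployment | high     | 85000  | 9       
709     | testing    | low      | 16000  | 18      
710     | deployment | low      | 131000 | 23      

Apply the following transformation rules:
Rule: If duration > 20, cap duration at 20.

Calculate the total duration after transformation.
173

Step 1: 4 records have duration > 20
Step 2: These records originally summed to 91
Step 3: After capping: 4 × 20 = 80
Step 4: Unaffected records sum: 93
Step 5: Final sum = 80 + 93 = 173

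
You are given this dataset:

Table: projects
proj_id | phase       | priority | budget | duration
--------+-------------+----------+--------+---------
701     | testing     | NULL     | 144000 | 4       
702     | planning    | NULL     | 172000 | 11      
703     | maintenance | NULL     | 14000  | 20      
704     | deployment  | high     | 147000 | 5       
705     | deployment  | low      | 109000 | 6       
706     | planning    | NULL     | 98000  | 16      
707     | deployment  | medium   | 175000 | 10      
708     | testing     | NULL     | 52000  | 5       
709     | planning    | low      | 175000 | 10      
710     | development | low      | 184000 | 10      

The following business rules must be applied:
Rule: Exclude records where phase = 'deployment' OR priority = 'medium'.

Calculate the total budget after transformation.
839000

Step 1: Find records where phase = 'deployment' OR priority = 'medium'
Step 2: 3 records match, summing to 431000
Step 3: Original sum: 1270000
Step 4: Remaining sum = 1270000 - 431000 = 839000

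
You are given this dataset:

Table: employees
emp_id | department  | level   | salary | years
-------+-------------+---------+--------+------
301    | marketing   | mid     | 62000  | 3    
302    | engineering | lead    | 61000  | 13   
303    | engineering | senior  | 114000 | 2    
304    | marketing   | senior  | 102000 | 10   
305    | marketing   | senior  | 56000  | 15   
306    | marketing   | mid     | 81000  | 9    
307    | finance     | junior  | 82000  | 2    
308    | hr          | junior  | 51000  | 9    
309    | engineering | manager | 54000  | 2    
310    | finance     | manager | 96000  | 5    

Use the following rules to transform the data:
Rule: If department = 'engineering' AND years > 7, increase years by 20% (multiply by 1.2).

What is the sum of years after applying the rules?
72.6

Step 1: Find records where department = 'engineering' AND years > 7
Step 2: 1 records match, summing to 13
Step 3: After multiplier: 13 × 1.2 = 15.6
Step 4: Unaffected records sum: 57
Step 5: Final sum = 15.6 + 57 = 72.6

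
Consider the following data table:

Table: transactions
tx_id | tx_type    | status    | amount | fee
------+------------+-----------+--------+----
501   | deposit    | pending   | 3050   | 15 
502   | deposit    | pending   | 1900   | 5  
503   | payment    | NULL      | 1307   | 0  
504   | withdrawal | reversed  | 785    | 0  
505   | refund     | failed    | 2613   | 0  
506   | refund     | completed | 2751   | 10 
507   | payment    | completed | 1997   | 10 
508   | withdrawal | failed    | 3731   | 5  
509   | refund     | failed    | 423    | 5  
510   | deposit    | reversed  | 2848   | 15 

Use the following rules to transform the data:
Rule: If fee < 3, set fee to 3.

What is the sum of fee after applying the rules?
74

Step 1: 3 records have fee < 3
Step 2: These records originally summed to 0
Step 3: After setting to minimum: 3 × 3 = 9
Step 4: Unaffected records sum: 65
Step 5: Final sum = 9 + 65 = 74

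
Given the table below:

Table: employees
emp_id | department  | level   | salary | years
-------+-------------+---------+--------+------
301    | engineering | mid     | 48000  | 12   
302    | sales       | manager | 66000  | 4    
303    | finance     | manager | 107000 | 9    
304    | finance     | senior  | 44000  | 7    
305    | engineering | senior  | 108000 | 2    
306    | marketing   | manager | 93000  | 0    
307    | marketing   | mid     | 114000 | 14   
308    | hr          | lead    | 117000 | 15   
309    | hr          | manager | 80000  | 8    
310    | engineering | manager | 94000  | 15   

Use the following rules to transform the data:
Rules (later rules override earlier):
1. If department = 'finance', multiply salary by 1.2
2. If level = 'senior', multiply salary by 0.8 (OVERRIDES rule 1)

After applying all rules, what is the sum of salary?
862000.0

Step 1: Rule 2 takes priority for records with level = 'senior'
  - 2 records: 152000 × 0.8 = 121600.0
Step 2: Rule 1 applies to remaining records with department = 'finance'
  - 1 records: 107000 × 1.2 = 128400.0
Step 3: Other records unchanged: 612000
Step 4: Final sum = 121600.0 + 128400.0 + 612000 = 862000.0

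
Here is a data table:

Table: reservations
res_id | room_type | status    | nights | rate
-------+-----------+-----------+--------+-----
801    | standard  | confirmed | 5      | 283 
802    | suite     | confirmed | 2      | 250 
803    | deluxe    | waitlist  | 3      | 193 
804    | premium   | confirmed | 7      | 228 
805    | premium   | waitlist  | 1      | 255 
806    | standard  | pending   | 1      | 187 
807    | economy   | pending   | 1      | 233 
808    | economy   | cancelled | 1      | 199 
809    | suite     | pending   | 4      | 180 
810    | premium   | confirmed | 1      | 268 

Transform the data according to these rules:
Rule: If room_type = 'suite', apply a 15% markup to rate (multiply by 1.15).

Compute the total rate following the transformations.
2340.5

Step 1: Records with room_type = 'suite' have total rate = 430
Step 2: Apply multiplier: 430 × 1.15 = 494.5
Step 3: Other records total: 1846
Step 4: Final sum = 494.5 + 1846 = 2340.5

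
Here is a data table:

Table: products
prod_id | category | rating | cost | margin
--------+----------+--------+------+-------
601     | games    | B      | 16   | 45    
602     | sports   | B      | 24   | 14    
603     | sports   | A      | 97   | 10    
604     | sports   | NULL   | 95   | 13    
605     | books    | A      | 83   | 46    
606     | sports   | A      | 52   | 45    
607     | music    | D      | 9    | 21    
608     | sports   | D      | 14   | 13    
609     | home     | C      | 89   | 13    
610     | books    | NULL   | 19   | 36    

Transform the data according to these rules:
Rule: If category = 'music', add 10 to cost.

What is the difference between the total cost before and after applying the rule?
10

Step 1: Original sum of cost = 498
Step 2: 1 records have category = 'music'
Step 3: Each affected record changes by 10
Step 4: Total change = 1 × 10 = 10
Step 5: New sum = 498 + 10 = 508
Step 6: Difference = |508 - 498| = 10
        (Sum increased by 10)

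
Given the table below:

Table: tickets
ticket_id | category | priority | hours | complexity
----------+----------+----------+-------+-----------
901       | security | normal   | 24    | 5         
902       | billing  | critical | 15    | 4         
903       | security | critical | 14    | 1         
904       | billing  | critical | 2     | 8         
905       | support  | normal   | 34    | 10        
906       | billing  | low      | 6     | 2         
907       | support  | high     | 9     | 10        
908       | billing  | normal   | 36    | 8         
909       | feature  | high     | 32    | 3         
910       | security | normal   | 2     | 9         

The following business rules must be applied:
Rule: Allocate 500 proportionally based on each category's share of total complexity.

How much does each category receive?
billing: 183.33, feature: 25.0, security: 125.0, support: 166.67

Step 1: Calculate total complexity = 60
Step 2: Calculate each category's proportion:
  billing: 22/60 = 36.67% → 183.33
  feature: 3/60 = 5.00% → 25.0
  security: 15/60 = 25.00% → 125.0
  support: 20/60 = 33.33% → 166.67
Step 3: Verify: sum of allocations ≈ 500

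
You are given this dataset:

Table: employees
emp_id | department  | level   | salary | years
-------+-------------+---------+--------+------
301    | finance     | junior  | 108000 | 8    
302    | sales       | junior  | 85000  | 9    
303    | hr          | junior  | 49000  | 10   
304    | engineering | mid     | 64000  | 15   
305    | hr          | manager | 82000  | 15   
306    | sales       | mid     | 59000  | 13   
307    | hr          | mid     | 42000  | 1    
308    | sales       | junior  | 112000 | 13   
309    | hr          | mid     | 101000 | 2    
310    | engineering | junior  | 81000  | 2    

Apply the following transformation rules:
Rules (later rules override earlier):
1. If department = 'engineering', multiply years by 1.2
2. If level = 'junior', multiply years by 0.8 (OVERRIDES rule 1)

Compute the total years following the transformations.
82.6

Step 1: Rule 2 takes priority for records with level = 'junior'
  - 5 records: 42 × 0.8 = 33.6
Step 2: Rule 1 applies to remaining records with department = 'engineering'
  - 1 records: 15 × 1.2 = 18.0
Step 3: Other records unchanged: 31
Step 4: Final sum = 33.6 + 18.0 + 31 = 82.6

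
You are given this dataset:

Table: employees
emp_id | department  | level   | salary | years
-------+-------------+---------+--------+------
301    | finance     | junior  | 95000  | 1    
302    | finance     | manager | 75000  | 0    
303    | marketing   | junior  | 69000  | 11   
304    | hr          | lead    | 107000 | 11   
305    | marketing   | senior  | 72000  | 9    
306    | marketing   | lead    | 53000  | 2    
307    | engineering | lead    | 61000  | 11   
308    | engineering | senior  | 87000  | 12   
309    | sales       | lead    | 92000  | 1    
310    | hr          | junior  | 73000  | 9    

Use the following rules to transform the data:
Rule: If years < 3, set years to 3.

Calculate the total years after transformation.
75

Step 1: 4 records have years < 3
Step 2: These records originally summed to 4
Step 3: After setting to minimum: 4 × 3 = 12
Step 4: Unaffected records sum: 63
Step 5: Final sum = 12 + 63 = 75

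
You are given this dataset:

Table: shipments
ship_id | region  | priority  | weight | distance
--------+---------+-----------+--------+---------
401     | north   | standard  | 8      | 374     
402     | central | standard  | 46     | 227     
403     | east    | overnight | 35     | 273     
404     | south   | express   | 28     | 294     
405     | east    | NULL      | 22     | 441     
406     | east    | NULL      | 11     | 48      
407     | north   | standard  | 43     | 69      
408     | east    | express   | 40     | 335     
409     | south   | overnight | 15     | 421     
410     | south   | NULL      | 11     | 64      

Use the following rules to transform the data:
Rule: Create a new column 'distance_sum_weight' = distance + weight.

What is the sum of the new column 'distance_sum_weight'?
2805

Step 1: For each record, compute distance + weight
Example calculations:
  374 + 8 = 382
  227 + 46 = 273
  273 + 35 = 308
  ...
Step 2: Sum all derived values
Step 3: Total = 2805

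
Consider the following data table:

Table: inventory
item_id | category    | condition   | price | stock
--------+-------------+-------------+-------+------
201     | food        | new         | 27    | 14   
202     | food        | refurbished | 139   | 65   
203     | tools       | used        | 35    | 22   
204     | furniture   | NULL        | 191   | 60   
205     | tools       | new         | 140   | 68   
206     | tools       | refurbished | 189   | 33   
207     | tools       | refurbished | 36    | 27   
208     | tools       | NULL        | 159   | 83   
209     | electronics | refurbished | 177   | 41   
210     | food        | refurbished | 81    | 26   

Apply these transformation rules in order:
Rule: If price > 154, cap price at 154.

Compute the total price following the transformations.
1074

Step 1: 4 records have price > 154
Step 2: These records originally summed to 716
Step 3: After capping: 4 × 154 = 616
Step 4: Unaffected records sum: 458
Step 5: Final sum = 616 + 458 = 1074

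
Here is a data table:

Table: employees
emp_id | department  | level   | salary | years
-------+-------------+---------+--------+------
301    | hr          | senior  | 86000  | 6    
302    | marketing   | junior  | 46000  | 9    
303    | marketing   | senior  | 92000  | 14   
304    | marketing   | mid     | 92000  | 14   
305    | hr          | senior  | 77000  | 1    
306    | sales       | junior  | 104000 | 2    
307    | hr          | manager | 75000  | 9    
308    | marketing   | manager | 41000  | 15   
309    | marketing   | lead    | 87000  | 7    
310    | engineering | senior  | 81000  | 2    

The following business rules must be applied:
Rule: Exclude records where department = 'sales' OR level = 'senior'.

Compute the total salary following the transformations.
341000

Step 1: Find records where department = 'sales' OR level = 'senior'
Step 2: 5 records match, summing to 440000
Step 3: Original sum: 781000
Step 4: Remaining sum = 781000 - 440000 = 341000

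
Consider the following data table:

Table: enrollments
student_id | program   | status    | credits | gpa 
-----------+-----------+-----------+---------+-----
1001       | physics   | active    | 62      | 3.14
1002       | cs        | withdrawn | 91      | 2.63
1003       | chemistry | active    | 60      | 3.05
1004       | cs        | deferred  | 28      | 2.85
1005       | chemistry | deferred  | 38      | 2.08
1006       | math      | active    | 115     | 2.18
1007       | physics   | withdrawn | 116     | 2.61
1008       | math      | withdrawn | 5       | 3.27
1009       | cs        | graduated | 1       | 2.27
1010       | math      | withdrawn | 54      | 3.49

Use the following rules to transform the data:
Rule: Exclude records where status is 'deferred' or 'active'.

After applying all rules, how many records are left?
5

Step 1: Count records to exclude
  - 2 (deferred) + 3 (active) = 5 records
Step 2: Total records: 10
Step 3: Remaining = 10 - 5 = 5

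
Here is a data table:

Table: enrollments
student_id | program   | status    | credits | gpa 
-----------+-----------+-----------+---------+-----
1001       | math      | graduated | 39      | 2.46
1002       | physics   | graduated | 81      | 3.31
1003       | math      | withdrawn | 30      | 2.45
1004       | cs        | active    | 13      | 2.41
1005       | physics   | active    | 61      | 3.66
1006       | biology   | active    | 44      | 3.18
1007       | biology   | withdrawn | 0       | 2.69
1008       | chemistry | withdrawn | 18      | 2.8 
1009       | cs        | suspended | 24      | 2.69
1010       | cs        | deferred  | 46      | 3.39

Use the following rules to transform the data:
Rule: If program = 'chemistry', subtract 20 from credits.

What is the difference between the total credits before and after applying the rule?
20

Step 1: Original sum of credits = 356
Step 2: 1 records have program = 'chemistry'
Step 3: Each affected record changes by -20
Step 4: Total change = 1 × -20 = -20
Step 5: New sum = 356 + -20 = 336
Step 6: Difference = |336 - 356| = 20
        (Sum decreased by 20)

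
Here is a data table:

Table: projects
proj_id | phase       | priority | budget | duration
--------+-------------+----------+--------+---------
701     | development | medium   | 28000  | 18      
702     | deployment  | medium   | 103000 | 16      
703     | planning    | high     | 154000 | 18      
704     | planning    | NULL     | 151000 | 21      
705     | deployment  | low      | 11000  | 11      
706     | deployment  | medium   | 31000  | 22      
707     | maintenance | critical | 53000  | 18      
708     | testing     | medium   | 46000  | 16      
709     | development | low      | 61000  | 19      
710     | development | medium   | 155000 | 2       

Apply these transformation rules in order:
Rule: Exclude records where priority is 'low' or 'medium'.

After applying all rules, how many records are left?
3

Step 1: Count records to exclude
  - 2 (low) + 5 (medium) = 7 records
Step 2: Total records: 10
Step 3: Remaining = 10 - 7 = 3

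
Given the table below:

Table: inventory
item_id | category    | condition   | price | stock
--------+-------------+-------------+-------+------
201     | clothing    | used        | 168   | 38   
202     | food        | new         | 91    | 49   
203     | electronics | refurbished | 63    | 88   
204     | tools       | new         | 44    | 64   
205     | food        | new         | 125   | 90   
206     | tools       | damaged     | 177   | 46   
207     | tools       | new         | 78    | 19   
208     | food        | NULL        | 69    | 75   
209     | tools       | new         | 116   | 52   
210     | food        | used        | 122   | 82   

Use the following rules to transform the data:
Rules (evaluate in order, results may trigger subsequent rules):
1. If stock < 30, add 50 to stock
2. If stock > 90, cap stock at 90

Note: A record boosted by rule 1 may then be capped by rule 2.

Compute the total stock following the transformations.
653

Step 1: Apply rule 1 to records with stock < 30
  - 1 records get bonus of 50
  - Of these, 0 records then exceed 90 and get capped
Step 2: Apply rule 2 to records with stock > 90
  - 0 records (original) are capped
Step 3: Calculate final sum = 653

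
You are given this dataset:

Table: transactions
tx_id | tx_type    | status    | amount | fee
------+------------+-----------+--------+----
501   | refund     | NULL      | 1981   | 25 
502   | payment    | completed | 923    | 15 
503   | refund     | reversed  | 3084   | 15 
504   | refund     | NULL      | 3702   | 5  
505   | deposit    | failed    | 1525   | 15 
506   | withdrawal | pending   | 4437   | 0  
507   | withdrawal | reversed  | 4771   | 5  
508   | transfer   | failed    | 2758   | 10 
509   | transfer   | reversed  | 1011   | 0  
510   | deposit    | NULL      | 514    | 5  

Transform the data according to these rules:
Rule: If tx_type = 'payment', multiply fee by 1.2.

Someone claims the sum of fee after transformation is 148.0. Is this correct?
No, the correct result is 98.0.

Step 1: Calculate the correct sum after transformation
Step 2: Apply multiplier 1.2 to records where tx_type = 'payment'
Step 3: Correct result = 98.0
Step 4: Claimed result = 148.0
Step 5: 98.0 ≠ 148.0
Conclusion: The claimed result is incorrect. The correct answer is 98.0.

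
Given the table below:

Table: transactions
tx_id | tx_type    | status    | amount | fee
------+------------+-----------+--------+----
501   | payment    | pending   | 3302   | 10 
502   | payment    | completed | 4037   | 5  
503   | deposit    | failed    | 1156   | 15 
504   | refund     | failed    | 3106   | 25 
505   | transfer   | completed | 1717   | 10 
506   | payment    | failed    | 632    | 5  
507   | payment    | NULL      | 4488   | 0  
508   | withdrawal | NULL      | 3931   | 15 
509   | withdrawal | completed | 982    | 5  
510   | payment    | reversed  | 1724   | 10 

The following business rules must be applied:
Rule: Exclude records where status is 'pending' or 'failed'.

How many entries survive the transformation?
6

Step 1: Count records to exclude
  - 1 (pending) + 3 (failed) = 4 records
Step 2: Total records: 10
Step 3: Remaining = 10 - 4 = 6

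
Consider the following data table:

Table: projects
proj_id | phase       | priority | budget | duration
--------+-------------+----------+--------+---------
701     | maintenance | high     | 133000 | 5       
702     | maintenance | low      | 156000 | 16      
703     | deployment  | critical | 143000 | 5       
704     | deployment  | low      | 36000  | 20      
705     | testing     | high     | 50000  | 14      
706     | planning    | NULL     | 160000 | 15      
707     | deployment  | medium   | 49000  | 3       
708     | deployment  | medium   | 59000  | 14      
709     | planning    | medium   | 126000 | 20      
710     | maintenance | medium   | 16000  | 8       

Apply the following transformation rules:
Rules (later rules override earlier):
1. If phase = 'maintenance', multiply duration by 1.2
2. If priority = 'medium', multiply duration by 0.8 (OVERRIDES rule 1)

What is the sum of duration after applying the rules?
115.2

Step 1: Rule 2 takes priority for records with priority = 'medium'
  - 4 records: 45 × 0.8 = 36.0
Step 2: Rule 1 applies to remaining records with phase = 'maintenance'
  - 2 records: 21 × 1.2 = 25.2
Step 3: Other records unchanged: 54
Step 4: Final sum = 36.0 + 25.2 + 54 = 115.2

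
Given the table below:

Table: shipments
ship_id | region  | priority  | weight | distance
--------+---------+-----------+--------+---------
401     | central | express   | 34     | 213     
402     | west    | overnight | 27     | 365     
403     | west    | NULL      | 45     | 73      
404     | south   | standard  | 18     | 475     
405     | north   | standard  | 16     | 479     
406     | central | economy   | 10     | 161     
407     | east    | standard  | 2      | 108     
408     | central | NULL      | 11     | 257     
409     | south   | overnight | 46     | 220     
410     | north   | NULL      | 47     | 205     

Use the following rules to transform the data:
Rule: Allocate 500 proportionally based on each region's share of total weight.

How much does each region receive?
central: 107.42, east: 3.91, north: 123.05, south: 125.0, west: 140.62

Step 1: Calculate total weight = 256
Step 2: Calculate each region's proportion:
  central: 55/256 = 21.48% → 107.42
  east: 2/256 = 0.78% → 3.91
  north: 63/256 = 24.61% → 123.05
  south: 64/256 = 25.00% → 125.0
  west: 72/256 = 28.12% → 140.62
Step 3: Verify: sum of allocations ≈ 500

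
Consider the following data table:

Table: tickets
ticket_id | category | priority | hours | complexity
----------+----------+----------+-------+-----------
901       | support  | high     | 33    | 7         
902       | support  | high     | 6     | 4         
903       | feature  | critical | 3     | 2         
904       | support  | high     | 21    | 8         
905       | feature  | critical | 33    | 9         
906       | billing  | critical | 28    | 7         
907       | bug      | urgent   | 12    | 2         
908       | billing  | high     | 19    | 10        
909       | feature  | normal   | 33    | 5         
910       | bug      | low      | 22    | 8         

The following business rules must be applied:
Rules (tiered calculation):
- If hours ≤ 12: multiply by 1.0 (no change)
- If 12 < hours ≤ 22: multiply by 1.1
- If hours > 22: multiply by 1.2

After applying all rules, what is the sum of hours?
241.6

Step 1: Tier 1 (hours ≤ 12): 3 records, sum = 21 × 1.0 = 21.0
Step 2: Tier 2 (12 < hours ≤ 22): 3 records, sum = 62 × 1.1 = 68.2
Step 3: Tier 3 (hours > 22): 4 records, sum = 127 × 1.2 = 152.4
Step 4: Final sum = 21.0 + 68.2 + 152.4 = 241.6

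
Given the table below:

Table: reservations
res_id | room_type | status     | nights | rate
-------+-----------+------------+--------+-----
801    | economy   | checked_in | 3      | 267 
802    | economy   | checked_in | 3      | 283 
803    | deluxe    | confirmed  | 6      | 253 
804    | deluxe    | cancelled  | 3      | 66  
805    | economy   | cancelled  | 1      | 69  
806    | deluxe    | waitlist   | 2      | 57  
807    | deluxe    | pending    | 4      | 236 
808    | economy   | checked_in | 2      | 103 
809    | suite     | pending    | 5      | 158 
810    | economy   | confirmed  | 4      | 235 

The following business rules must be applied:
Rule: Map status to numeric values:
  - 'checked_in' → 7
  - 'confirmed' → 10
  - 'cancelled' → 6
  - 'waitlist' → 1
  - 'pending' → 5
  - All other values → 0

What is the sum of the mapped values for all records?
64

Step 1: Apply mapping to each record
Step 2: Count by status:
  'checked_in': 3 records × 7 = 21
  'confirmed': 2 records × 10 = 20
  'cancelled': 2 records × 6 = 12
  'waitlist': 1 records × 1 = 1
  'pending': 2 records × 5 = 10
Step 3: Sum all mapped values = 64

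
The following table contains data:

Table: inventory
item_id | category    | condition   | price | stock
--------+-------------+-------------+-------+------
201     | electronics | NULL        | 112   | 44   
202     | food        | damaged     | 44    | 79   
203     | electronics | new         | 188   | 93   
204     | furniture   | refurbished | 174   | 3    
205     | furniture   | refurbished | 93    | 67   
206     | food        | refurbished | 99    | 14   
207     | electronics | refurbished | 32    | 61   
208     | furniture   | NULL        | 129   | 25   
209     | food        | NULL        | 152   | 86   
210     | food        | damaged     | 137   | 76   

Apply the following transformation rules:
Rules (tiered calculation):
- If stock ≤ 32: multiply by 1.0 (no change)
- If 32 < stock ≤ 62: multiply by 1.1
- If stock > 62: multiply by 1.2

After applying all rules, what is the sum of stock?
638.7

Step 1: Tier 1 (stock ≤ 32): 3 records, sum = 42 × 1.0 = 42.0
Step 2: Tier 2 (32 < stock ≤ 62): 2 records, sum = 105 × 1.1 = 115.5
Step 3: Tier 3 (stock > 62): 5 records, sum = 401 × 1.2 = 481.2
Step 4: Final sum = 42.0 + 115.5 + 481.2 = 638.7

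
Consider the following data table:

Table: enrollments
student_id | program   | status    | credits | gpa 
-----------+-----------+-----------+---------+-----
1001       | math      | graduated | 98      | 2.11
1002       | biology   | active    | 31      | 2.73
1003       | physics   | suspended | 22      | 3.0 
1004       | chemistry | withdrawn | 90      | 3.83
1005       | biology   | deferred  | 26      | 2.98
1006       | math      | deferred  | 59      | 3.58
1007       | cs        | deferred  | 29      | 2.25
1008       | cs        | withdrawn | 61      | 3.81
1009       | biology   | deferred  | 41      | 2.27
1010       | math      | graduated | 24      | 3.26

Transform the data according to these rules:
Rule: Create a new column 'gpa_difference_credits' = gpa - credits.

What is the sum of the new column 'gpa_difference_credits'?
-451.18

Step 1: For each record, compute gpa - credits
Example calculations:
  2.11 - 98 = -95.89
  2.73 - 31 = -28.27
  3.0 - 22 = -19.0
  ...
Step 2: Sum all derived values
Step 3: Total = -451.18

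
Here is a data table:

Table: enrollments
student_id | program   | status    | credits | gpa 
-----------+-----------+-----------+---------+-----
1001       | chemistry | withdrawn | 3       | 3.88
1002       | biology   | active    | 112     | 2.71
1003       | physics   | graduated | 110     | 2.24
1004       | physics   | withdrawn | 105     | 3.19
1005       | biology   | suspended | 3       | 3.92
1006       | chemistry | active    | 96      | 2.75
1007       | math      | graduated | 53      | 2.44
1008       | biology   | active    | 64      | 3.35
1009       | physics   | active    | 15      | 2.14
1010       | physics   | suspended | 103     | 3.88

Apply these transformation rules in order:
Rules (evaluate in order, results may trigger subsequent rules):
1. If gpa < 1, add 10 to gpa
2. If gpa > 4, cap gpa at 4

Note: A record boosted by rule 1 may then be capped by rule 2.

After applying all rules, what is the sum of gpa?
30.5

Step 1: Apply rule 1 to records with gpa < 1
  - 0 records get bonus of 10
  - Of these, 0 records then exceed 4 and get capped
Step 2: Apply rule 2 to records with gpa > 4
  - 0 records (original) are capped
Step 3: Calculate final sum = 30.5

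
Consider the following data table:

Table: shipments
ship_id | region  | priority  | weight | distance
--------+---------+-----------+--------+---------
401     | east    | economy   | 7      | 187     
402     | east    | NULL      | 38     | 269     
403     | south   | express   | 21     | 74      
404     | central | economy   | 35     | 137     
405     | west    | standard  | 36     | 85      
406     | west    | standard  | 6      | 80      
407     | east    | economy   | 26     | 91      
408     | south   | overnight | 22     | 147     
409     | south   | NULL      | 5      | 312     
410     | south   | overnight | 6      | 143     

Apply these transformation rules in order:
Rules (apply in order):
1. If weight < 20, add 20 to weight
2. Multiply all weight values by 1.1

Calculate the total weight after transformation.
310.2

Step 1: Apply Rule 1 - Add 20 to records with weight < 20
  - 4 records affected: 24 + (4 × 20) = 104
  - Unaffected records: 178
  - Sum after Rule 1: 282
Step 2: Apply Rule 2 - Multiply all by 1.1
  - 282 × 1.1 = 310.2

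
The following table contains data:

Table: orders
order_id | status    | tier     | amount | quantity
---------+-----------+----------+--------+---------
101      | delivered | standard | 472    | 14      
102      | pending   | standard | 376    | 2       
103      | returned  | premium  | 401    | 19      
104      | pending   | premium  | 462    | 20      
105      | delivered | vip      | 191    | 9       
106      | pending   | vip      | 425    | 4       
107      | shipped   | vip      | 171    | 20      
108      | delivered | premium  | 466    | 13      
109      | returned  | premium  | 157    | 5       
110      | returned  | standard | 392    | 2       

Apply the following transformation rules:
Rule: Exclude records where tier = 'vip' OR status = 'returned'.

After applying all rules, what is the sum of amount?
1776

Step 1: Find records where tier = 'vip' OR status = 'returned'
Step 2: 6 records match, summing to 1737
Step 3: Original sum: 3513
Step 4: Remaining sum = 3513 - 1737 = 1776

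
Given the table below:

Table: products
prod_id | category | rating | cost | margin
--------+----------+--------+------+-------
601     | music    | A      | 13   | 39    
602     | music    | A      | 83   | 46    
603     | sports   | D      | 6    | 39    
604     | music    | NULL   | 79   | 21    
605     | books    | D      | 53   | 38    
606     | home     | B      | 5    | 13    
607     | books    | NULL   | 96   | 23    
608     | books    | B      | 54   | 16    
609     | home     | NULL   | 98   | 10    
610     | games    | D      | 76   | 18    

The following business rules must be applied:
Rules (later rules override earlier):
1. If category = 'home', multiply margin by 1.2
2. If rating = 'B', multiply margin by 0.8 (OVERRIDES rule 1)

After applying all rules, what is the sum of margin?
259.2

Step 1: Rule 2 takes priority for records with rating = 'B'
  - 2 records: 29 × 0.8 = 23.2
Step 2: Rule 1 applies to remaining records with category = 'home'
  - 1 records: 10 × 1.2 = 12.0
Step 3: Other records unchanged: 224
Step 4: Final sum = 23.2 + 12.0 + 224 = 259.2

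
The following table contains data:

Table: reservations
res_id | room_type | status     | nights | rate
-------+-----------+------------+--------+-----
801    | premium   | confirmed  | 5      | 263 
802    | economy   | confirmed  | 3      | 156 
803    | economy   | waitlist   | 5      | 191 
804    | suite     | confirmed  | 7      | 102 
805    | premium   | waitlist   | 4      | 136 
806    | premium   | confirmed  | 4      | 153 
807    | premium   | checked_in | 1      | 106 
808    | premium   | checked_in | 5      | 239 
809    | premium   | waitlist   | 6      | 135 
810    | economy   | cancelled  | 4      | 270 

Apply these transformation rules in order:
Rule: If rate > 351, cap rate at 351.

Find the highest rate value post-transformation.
270

Step 1: Original maximum rate = 270
Step 2: Check cap of 351 against maximum
Step 3: No records exceed the cap (max 270 <= cap 351), so no capping applies
Step 4: Maximum after transformation = 270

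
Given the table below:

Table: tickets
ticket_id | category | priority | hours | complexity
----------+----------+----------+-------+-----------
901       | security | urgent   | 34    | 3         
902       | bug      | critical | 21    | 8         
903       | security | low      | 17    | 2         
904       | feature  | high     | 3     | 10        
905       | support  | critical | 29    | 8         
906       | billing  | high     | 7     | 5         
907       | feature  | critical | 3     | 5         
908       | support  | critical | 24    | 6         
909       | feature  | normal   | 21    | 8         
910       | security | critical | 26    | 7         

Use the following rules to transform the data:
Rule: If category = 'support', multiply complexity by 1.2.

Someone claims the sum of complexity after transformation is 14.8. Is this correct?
No, the correct result is 64.8.

Step 1: Calculate the correct sum after transformation
Step 2: Apply multiplier 1.2 to records where category = 'support'
Step 3: Correct result = 64.8
Step 4: Claimed result = 14.8
Step 5: 64.8 ≠ 14.8
Conclusion: The claimed result is incorrect. The correct answer is 64.8.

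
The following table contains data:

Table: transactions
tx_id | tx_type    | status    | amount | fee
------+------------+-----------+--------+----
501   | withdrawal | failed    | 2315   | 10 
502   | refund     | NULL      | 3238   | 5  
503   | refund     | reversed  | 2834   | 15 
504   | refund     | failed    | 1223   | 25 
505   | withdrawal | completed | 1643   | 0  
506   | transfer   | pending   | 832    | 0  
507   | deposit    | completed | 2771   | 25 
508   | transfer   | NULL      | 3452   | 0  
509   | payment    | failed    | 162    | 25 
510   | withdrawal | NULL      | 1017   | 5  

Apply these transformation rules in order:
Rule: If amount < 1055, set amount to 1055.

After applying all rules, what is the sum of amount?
20641

Step 1: 3 records have amount < 1055
Step 2: These records originally summed to 2011
Step 3: After setting to minimum: 3 × 1055 = 3165
Step 4: Unaffected records sum: 17476
Step 5: Final sum = 3165 + 17476 = 20641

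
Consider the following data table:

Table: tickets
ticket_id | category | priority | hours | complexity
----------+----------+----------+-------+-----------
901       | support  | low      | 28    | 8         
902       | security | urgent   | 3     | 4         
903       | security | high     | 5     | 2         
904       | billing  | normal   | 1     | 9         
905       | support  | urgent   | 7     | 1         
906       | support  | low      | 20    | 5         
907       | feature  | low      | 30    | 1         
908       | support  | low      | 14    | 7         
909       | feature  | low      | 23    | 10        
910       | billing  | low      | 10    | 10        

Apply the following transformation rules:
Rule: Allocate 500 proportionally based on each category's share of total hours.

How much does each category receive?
billing: 39.01, feature: 187.94, security: 28.37, support: 244.68

Step 1: Calculate total hours = 141
Step 2: Calculate each category's proportion:
  billing: 11/141 = 7.80% → 39.01
  feature: 53/141 = 37.59% → 187.94
  security: 8/141 = 5.67% → 28.37
  support: 69/141 = 48.94% → 244.68
Step 3: Verify: sum of allocations ≈ 500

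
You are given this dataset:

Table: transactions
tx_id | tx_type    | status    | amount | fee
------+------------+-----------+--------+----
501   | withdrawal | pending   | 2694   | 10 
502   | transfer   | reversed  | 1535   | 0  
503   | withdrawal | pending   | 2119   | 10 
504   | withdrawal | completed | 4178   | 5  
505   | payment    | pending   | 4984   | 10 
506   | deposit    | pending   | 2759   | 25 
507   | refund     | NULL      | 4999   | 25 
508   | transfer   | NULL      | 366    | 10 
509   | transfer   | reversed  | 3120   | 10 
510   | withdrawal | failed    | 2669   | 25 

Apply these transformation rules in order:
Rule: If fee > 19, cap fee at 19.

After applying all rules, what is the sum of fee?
112

Step 1: 3 records have fee > 19
Step 2: These records originally summed to 75
Step 3: After capping: 3 × 19 = 57
Step 4: Unaffected records sum: 55
Step 5: Final sum = 57 + 55 = 112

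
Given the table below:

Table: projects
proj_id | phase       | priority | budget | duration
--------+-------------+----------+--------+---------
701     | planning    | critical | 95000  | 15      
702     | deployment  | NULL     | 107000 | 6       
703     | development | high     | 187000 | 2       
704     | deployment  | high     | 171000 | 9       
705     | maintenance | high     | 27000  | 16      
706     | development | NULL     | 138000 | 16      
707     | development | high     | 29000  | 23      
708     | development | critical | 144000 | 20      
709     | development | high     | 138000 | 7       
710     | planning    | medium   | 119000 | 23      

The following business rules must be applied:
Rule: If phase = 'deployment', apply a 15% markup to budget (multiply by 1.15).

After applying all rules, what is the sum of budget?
1196700.0

Step 1: Records with phase = 'deployment' have total budget = 278000
Step 2: Apply multiplier: 278000 × 1.15 = 319700.0
Step 3: Other records total: 877000
Step 4: Final sum = 319700.0 + 877000 = 1196700.0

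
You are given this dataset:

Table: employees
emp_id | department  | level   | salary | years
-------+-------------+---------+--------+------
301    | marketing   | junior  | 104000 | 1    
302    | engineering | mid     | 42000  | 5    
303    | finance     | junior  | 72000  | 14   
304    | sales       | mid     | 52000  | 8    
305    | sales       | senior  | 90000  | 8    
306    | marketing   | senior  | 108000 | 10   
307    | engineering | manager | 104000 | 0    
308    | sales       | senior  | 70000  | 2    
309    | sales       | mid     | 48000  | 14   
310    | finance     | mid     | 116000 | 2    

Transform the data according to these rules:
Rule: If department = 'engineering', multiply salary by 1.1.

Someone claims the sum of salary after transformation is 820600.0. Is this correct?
Yes, the result is correct.

Step 1: Calculate the correct sum after transformation
Step 2: Apply multiplier 1.1 to records where department = 'engineering'
Step 3: Correct result = 820600.0
Step 4: Claimed result = 820600.0
Step 5: 820600.0 = 820600.0 ✓
Conclusion: The claimed result is correct.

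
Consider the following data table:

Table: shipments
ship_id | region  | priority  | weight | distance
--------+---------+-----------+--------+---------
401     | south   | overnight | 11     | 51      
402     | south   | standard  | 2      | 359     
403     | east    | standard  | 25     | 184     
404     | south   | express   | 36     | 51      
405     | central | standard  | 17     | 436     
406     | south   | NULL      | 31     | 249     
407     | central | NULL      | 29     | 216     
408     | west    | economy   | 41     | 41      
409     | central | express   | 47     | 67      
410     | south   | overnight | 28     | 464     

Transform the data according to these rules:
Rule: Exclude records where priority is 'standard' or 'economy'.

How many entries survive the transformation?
6

Step 1: Count records to exclude
  - 3 (standard) + 1 (economy) = 4 records
Step 2: Total records: 10
Step 3: Remaining = 10 - 4 = 6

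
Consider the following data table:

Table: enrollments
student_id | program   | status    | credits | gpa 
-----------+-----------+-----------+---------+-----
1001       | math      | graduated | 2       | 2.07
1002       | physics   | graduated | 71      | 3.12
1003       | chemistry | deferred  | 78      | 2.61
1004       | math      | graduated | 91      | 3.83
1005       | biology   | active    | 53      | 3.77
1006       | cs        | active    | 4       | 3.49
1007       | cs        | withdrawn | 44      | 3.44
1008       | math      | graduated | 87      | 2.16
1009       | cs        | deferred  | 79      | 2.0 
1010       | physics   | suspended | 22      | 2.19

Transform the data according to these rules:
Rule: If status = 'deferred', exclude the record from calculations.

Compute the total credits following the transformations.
374

Step 1: Identify records where status = 'deferred'
Step 2: The excluded records sum to 157
Step 3: Original total credits = 531
Step 4: Remaining total = 531 - 157 = 374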